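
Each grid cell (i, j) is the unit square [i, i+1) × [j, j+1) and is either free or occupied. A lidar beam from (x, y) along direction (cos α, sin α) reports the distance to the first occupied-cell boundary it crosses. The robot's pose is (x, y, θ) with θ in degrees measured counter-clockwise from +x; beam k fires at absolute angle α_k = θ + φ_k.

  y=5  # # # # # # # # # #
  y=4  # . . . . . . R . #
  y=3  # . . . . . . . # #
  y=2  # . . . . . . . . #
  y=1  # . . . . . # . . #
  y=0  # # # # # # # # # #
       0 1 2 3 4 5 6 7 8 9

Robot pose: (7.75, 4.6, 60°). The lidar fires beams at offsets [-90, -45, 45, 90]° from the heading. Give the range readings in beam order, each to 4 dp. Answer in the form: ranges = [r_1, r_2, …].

beam 1: φ=-90°, α=330°
  direction (0.8660, -0.5000); cell (7,4); t to first gridline: x 0.2887, y 1.2000 (then +1.1547 / +2.0000)
    (8,4) via x @ 0.2887
    (8,3) via y @ 1.2000  # hit
  → r_1 = 1.2000
beam 2: φ=-45°, α=15°
  direction (0.9659, 0.2588); cell (7,4); t to first gridline: x 0.2588, y 1.5455 (then +1.0353 / +3.8637)
    (8,4) via x @ 0.2588
    (9,4) via x @ 1.2941  # hit
  → r_2 = 1.2941
beam 3: φ=45°, α=105°
  direction (-0.2588, 0.9659); cell (7,4); t to first gridline: x 2.8978, y 0.4141 (then +3.8637 / +1.0353)
    (7,5) via y @ 0.4141  # hit
  → r_3 = 0.4141
beam 4: φ=90°, α=150°
  direction (-0.8660, 0.5000); cell (7,4); t to first gridline: x 0.8660, y 0.8000 (then +1.1547 / +2.0000)
    (7,5) via y @ 0.8000  # hit
  → r_4 = 0.8000

ranges = [1.2000, 1.2941, 0.4141, 0.8000]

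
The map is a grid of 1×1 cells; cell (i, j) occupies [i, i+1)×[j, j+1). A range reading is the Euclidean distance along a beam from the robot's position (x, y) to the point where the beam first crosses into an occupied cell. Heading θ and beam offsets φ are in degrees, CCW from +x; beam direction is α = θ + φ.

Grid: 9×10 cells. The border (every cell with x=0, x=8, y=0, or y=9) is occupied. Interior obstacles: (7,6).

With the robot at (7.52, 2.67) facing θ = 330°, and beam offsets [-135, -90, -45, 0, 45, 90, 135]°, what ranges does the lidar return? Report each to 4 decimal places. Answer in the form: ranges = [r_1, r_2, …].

beam 1: φ=-135°, α=195°
  cosα=-0.9659 sinα=-0.2588 | (7,2) | tMaxX 0.5383 tMaxY 2.5887 | tΔX 1.0353 tΔY 3.8637
    t=0.5383 [x] (6,2)
    t=1.5736 [x] (5,2)
    t=2.5887 [y] (5,1)
    t=2.6089 [x] (4,1)
    t=3.6442 [x] (3,1)
    t=4.6794 [x] (2,1)
    t=5.7147 [x] (1,1)
    t=6.4524 [y] (1,0) — stop
  → r_1 = 6.4524
beam 2: φ=-90°, α=240°
  cosα=-0.5000 sinα=-0.8660 | (7,2) | tMaxX 1.0400 tMaxY 0.7736 | tΔX 2.0000 tΔY 1.1547
    t=0.7736 [y] (7,1)
    t=1.0400 [x] (6,1)
    t=1.9283 [y] (6,0) — stop
  → r_2 = 1.9283
beam 3: φ=-45°, α=285°
  cosα=0.2588 sinα=-0.9659 | (7,2) | tMaxX 1.8546 tMaxY 0.6936 | tΔX 3.8637 tΔY 1.0353
    t=0.6936 [y] (7,1)
    t=1.7289 [y] (7,0) — stop
  → r_3 = 1.7289
beam 4: φ=0°, α=330°
  cosα=0.8660 sinα=-0.5000 | (7,2) | tMaxX 0.5543 tMaxY 1.3400 | tΔX 1.1547 tΔY 2.0000
    t=0.5543 [x] (8,2) — stop
  → r_4 = 0.5543
beam 5: φ=45°, α=15°
  cosα=0.9659 sinα=0.2588 | (7,2) | tMaxX 0.4969 tMaxY 1.2750 | tΔX 1.0353 tΔY 3.8637
    t=0.4969 [x] (8,2) — stop
  → r_5 = 0.4969
beam 6: φ=90°, α=60°
  cosα=0.5000 sinα=0.8660 | (7,2) | tMaxX 0.9600 tMaxY 0.3811 | tΔX 2.0000 tΔY 1.1547
    t=0.3811 [y] (7,3)
    t=0.9600 [x] (8,3) — stop
  → r_6 = 0.9600
beam 7: φ=135°, α=105°
  cosα=-0.2588 sinα=0.9659 | (7,2) | tMaxX 2.0091 tMaxY 0.3416 | tΔX 3.8637 tΔY 1.0353
    t=0.3416 [y] (7,3)
    t=1.3769 [y] (7,4)
    t=2.0091 [x] (6,4)
    t=2.4122 [y] (6,5)
    t=3.4475 [y] (6,6)
    t=4.4827 [y] (6,7)
    t=5.5180 [y] (6,8)
    t=5.8728 [x] (5,8)
    t=6.5533 [y] (5,9) — stop
  → r_7 = 6.5533

ranges = [6.4524, 1.9283, 1.7289, 0.5543, 0.4969, 0.9600, 6.5533]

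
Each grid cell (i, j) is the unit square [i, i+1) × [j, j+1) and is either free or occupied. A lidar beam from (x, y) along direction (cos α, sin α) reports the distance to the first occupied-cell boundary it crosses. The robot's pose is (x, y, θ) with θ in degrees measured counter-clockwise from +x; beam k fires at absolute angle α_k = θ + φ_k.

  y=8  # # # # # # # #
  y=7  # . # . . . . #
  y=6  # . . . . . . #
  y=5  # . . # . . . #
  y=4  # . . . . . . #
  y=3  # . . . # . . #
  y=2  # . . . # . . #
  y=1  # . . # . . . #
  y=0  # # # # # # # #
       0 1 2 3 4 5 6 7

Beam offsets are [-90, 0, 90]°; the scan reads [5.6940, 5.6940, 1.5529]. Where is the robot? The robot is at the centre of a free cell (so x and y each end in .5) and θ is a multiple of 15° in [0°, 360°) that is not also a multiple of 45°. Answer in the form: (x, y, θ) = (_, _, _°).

The pose lattice has 37·16 = 592 candidates. Test each by forward raycasting.
  (1.5, 6.5, 60°): beam 1 = 1.7321 ≠ 5.6940 ✗
  (3.5, 2.5, 285°): beam 1 = 2.5882 ≠ 5.6940 ✗
  (3.5, 6.5, 15°): beam 1 = 0.5176 ≠ 5.6940 ✗
  (2.5, 2.5, 75°): beam 1 = 1.5529 ≠ 5.6940 ✗
  …
  (1.5, 6.5, 15°): r_1=5.6940, r_2=5.6940, r_3=1.5529 — all match ✓
No second candidate reproduces the full scan.

(x, y, θ) = (1.5, 6.5, 15°)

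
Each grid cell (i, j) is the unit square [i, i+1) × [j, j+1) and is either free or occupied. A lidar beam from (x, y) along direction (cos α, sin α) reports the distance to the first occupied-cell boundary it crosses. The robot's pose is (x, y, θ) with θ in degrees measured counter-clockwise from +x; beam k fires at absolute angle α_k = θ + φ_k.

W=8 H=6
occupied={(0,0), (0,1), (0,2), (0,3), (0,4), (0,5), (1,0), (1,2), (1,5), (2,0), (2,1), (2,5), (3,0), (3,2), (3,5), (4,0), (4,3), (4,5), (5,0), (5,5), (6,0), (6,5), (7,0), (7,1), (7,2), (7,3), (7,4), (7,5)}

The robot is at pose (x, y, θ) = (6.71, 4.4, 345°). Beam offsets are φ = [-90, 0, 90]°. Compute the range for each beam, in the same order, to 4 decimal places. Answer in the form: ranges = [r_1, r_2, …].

beam 1: φ=-90°, α=255°
  direction (-0.2588, -0.9659); cell (6,4); t to first gridline: x 2.7432, y 0.4141 (then +3.8637 / +1.0353)
    (6,3) via y @ 0.4141
    (6,2) via y @ 1.4494
    (6,1) via y @ 2.4847
    (5,1) via x @ 2.7432
    (5,0) via y @ 3.5199  # hit
  → r_1 = 3.5199
beam 2: φ=0°, α=345°
  direction (0.9659, -0.2588); cell (6,4); t to first gridline: x 0.3002, y 1.5455 (then +1.0353 / +3.8637)
    (7,4) via x @ 0.3002  # hit
  → r_2 = 0.3002
beam 3: φ=90°, α=75°
  direction (0.2588, 0.9659); cell (6,4); t to first gridline: x 1.1205, y 0.6212 (then +3.8637 / +1.0353)
    (6,5) via y @ 0.6212  # hit
  → r_3 = 0.6212

ranges = [3.5199, 0.3002, 0.6212]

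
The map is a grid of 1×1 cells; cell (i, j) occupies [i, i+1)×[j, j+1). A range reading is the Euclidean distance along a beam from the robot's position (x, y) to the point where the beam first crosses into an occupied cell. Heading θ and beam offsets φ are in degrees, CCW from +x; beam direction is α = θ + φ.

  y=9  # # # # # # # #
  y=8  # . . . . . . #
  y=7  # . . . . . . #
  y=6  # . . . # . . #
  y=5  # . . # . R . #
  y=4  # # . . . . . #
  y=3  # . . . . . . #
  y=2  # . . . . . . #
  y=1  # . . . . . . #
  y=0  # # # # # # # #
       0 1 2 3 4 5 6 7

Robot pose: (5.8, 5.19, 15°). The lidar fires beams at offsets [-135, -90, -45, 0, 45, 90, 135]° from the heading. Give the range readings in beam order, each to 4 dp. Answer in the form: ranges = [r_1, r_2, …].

beam 1: φ=-135°, α=240°
  d=(-0.5000,-0.8660)  start (5,5)  tX=1.6000 tY=0.2194  stride 1/|dx|=2.0000 1/|dy|=1.1547
    cross y-line → (5,4), t=0.2194
    cross y-line → (5,3), t=1.3741
    cross x-line → (4,3), t=1.6000
    cross y-line → (4,2), t=2.5288
    cross x-line → (3,2), t=3.6000
    cross y-line → (3,1), t=3.6835
    cross y-line → (3,0), t=4.8382 (wall)
  → r_1 = 4.8382
beam 2: φ=-90°, α=285°
  d=(0.2588,-0.9659)  start (5,5)  tX=0.7727 tY=0.1967  stride 1/|dx|=3.8637 1/|dy|=1.0353
    cross y-line → (5,4), t=0.1967
    cross x-line → (6,4), t=0.7727
    cross y-line → (6,3), t=1.2320
    cross y-line → (6,2), t=2.2673
    cross y-line → (6,1), t=3.3025
    cross y-line → (6,0), t=4.3378 (wall)
  → r_2 = 4.3378
beam 3: φ=-45°, α=330°
  d=(0.8660,-0.5000)  start (5,5)  tX=0.2309 tY=0.3800  stride 1/|dx|=1.1547 1/|dy|=2.0000
    cross x-line → (6,5), t=0.2309
    cross y-line → (6,4), t=0.3800
    cross x-line → (7,4), t=1.3856 (wall)
  → r_3 = 1.3856
beam 4: φ=0°, α=15°
  d=(0.9659,0.2588)  start (5,5)  tX=0.2071 tY=3.1296  stride 1/|dx|=1.0353 1/|dy|=3.8637
    cross x-line → (6,5), t=0.2071
    cross x-line → (7,5), t=1.2423 (wall)
  → r_4 = 1.2423
beam 5: φ=45°, α=60°
  d=(0.5000,0.8660)  start (5,5)  tX=0.4000 tY=0.9353  stride 1/|dx|=2.0000 1/|dy|=1.1547
    cross x-line → (6,5), t=0.4000
    cross y-line → (6,6), t=0.9353
    cross y-line → (6,7), t=2.0900
    cross x-line → (7,7), t=2.4000 (wall)
  → r_5 = 2.4000
beam 6: φ=90°, α=105°
  d=(-0.2588,0.9659)  start (5,5)  tX=3.0910 tY=0.8386  stride 1/|dx|=3.8637 1/|dy|=1.0353
    cross y-line → (5,6), t=0.8386
    cross y-line → (5,7), t=1.8738
    cross y-line → (5,8), t=2.9091
    cross x-line → (4,8), t=3.0910
    cross y-line → (4,9), t=3.9444 (wall)
  → r_6 = 3.9444
beam 7: φ=135°, α=150°
  d=(-0.8660,0.5000)  start (5,5)  tX=0.9238 tY=1.6200  stride 1/|dx|=1.1547 1/|dy|=2.0000
    cross x-line → (4,5), t=0.9238
    cross y-line → (4,6), t=1.6200 (wall)
  → r_7 = 1.6200

ranges = [4.8382, 4.3378, 1.3856, 1.2423, 2.4000, 3.9444, 1.6200]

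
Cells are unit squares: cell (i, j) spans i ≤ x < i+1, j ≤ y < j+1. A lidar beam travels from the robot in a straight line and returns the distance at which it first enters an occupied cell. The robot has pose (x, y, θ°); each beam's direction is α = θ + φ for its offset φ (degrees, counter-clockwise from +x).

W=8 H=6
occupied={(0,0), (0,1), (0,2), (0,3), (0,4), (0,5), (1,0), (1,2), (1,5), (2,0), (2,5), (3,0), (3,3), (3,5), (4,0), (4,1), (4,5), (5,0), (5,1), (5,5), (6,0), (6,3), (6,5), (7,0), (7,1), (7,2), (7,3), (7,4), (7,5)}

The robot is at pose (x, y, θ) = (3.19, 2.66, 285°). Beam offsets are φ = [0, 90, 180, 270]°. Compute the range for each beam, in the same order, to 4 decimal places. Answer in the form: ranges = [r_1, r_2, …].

ranges = [1.7186, 2.9091, 0.3520, 1.2320]

beam 1: φ=0°, α=285°
  direction (0.2588, -0.9659); cell (3,2); t to first gridline: x 3.1296, y 0.6833 (then +3.8637 / +1.0353)
    (3,1) via y @ 0.6833
    (3,0) via y @ 1.7186  # hit
  → r_1 = 1.7186
beam 2: φ=90°, α=15°
  direction (0.9659, 0.2588); cell (3,2); t to first gridline: x 0.8386, y 1.3137 (then +1.0353 / +3.8637)
    (4,2) via x @ 0.8386
    (4,3) via y @ 1.3137
    (5,3) via x @ 1.8738
    (6,3) via x @ 2.9091  # hit
  → r_2 = 2.9091
beam 3: φ=180°, α=105°
  direction (-0.2588, 0.9659); cell (3,2); t to first gridline: x 0.7341, y 0.3520 (then +3.8637 / +1.0353)
    (3,3) via y @ 0.3520  # hit
  → r_3 = 0.3520
beam 4: φ=270°, α=195°
  direction (-0.9659, -0.2588); cell (3,2); t to first gridline: x 0.1967, y 2.5500 (then +1.0353 / +3.8637)
    (2,2) via x @ 0.1967
    (1,2) via x @ 1.2320  # hit
  → r_4 = 1.2320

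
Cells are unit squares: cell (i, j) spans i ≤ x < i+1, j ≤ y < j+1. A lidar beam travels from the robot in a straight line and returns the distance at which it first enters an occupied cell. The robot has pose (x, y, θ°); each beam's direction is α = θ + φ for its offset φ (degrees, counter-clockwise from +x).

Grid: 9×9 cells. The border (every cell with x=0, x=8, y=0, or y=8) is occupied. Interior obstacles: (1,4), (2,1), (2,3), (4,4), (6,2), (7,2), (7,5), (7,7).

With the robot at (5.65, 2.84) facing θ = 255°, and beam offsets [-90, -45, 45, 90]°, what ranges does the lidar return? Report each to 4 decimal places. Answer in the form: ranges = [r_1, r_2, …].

ranges = [2.7435, 3.0600, 0.7000, 0.3623]

beam 1: φ=-90°, α=165°
  d=(-0.9659,0.2588)  start (5,2)  tX=0.6729 tY=0.6182  stride 1/|dx|=1.0353 1/|dy|=3.8637
    cross y-line → (5,3), t=0.6182
    cross x-line → (4,3), t=0.6729
    cross x-line → (3,3), t=1.7082
    cross x-line → (2,3), t=2.7435 (wall)
  → r_1 = 2.7435
beam 2: φ=-45°, α=210°
  d=(-0.8660,-0.5000)  start (5,2)  tX=0.7506 tY=1.6800  stride 1/|dx|=1.1547 1/|dy|=2.0000
    cross x-line → (4,2), t=0.7506
    cross y-line → (4,1), t=1.6800
    cross x-line → (3,1), t=1.9053
    cross x-line → (2,1), t=3.0600 (wall)
  → r_2 = 3.0600
beam 3: φ=45°, α=300°
  d=(0.5000,-0.8660)  start (5,2)  tX=0.7000 tY=0.9699  stride 1/|dx|=2.0000 1/|dy|=1.1547
    cross x-line → (6,2), t=0.7000 (wall)
  → r_3 = 0.7000
beam 4: φ=90°, α=345°
  d=(0.9659,-0.2588)  start (5,2)  tX=0.3623 tY=3.2455  stride 1/|dx|=1.0353 1/|dy|=3.8637
    cross x-line → (6,2), t=0.3623 (wall)
  → r_4 = 0.3623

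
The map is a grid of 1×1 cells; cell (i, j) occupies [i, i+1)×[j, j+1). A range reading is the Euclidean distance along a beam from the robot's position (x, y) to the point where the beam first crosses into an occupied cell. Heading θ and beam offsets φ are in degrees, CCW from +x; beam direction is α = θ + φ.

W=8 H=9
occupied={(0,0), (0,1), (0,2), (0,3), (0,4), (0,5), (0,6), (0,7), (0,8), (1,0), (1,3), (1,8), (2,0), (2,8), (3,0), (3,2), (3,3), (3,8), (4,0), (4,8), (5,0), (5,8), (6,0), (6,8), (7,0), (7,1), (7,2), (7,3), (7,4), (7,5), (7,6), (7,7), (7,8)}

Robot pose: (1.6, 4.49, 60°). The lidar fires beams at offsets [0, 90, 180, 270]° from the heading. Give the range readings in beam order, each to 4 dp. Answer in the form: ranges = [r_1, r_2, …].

ranges = [4.0530, 0.6928, 0.5658, 1.6166]

beam 1: φ=0°, α=60°
  d=(0.5000,0.8660)  start (1,4)  tX=0.8000 tY=0.5889  stride 1/|dx|=2.0000 1/|dy|=1.1547
    cross y-line → (1,5), t=0.5889
    cross x-line → (2,5), t=0.8000
    cross y-line → (2,6), t=1.7436
    cross x-line → (3,6), t=2.8000
    cross y-line → (3,7), t=2.8983
    cross y-line → (3,8), t=4.0530 (wall)
  → r_1 = 4.0530
beam 2: φ=90°, α=150°
  d=(-0.8660,0.5000)  start (1,4)  tX=0.6928 tY=1.0200  stride 1/|dx|=1.1547 1/|dy|=2.0000
    cross x-line → (0,4), t=0.6928 (wall)
  → r_2 = 0.6928
beam 3: φ=180°, α=240°
  d=(-0.5000,-0.8660)  start (1,4)  tX=1.2000 tY=0.5658  stride 1/|dx|=2.0000 1/|dy|=1.1547
    cross y-line → (1,3), t=0.5658 (wall)
  → r_3 = 0.5658
beam 4: φ=270°, α=330°
  d=(0.8660,-0.5000)  start (1,4)  tX=0.4619 tY=0.9800  stride 1/|dx|=1.1547 1/|dy|=2.0000
    cross x-line → (2,4), t=0.4619
    cross y-line → (2,3), t=0.9800
    cross x-line → (3,3), t=1.6166 (wall)
  → r_4 = 1.6166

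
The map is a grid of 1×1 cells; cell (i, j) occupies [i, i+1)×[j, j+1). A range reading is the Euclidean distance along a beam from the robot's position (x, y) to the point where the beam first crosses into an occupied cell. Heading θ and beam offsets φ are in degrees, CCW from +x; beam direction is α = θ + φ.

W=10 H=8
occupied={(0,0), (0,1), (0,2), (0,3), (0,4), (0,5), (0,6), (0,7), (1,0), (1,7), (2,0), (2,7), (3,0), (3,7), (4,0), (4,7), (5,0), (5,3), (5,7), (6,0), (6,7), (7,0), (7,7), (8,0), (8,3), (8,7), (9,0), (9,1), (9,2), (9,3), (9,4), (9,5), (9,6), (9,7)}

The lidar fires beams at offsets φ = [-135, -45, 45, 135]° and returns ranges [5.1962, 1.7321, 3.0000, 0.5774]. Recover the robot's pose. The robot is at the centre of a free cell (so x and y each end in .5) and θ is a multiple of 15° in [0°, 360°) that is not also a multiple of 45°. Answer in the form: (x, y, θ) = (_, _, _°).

(x, y, θ) = (5.5, 2.5, 285°)

Enumerate (i+0.5, j+0.5, θ) over the 46 free cells and 16 admissible headings. For each, cast all 4 beams and compare to the given ranges.
  (4.5, 4.5, 60°): beam 1 = 3.6235 ≠ 5.1962 ✗
  (6.5, 4.5, 300°): beam 1 = 5.6940 ≠ 5.1962 ✗
  (6.5, 5.5, 30°): beam 1 = 1.9319 ≠ 5.1962 ✗
  (3.5, 1.5, 300°): beam 1 = 2.5882 ≠ 5.1962 ✗
  (3.5, 1.5, 150°): beam 1 = 5.6940 ≠ 5.1962 ✗
  …
  (5.5, 2.5, 285°): r_1=5.1962, r_2=1.7321, r_3=3.0000, r_4=0.5774 — all match ✓
Unique over the lattice → pose = (5.5, 2.5, 285°).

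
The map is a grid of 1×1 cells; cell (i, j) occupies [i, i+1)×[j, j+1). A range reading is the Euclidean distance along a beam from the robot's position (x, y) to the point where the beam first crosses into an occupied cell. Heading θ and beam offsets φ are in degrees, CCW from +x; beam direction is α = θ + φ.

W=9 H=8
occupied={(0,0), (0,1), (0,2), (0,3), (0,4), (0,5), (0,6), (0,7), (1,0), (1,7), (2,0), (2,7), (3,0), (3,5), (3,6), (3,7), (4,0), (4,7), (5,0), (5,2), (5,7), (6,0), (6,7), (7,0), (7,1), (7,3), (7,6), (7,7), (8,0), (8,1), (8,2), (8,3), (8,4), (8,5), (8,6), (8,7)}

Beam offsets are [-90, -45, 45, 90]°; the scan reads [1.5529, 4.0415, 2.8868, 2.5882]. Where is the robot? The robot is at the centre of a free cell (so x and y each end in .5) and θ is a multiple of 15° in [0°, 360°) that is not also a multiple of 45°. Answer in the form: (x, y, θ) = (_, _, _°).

(x, y, θ) = (3.5, 3.5, 165°)

Enumerate (i+0.5, j+0.5, θ) over the 36 free cells and 16 admissible headings. For each, cast all 4 beams and compare to the given ranges.
  (1.5, 3.5, 210°): beam 1 = 1.0000 ≠ 1.5529 ✗
  (7.5, 5.5, 60°): beam 1 = 0.5774 ≠ 1.5529 ✗
  (5.5, 5.5, 240°): beam 1 = 1.7321 ≠ 1.5529 ✗
  (7.5, 5.5, 195°): beam 1 = 0.5176 ≠ 1.5529 ✗
  …
  (3.5, 3.5, 165°): r_1=1.5529, r_2=4.0415, r_3=2.8868, r_4=2.5882 — all match ✓
No second candidate reproduces the full scan.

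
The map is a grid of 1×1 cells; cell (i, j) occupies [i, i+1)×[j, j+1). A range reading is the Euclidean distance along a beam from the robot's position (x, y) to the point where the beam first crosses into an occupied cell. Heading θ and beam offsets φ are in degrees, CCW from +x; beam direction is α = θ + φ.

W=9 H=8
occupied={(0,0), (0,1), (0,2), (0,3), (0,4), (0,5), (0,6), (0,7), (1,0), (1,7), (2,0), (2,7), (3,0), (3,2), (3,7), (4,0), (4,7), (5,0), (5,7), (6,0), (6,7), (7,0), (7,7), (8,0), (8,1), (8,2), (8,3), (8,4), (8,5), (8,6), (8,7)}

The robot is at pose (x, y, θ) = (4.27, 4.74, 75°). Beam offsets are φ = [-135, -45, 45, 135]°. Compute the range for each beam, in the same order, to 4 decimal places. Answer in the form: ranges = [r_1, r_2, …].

ranges = [4.3186, 4.3070, 2.6096, 3.7759]

beam 1: φ=-135°, α=300°
  cosα=0.5000 sinα=-0.8660 | (4,4) | tMaxX 1.4600 tMaxY 0.8545 | tΔX 2.0000 tΔY 1.1547
    t=0.8545 [y] (4,3)
    t=1.4600 [x] (5,3)
    t=2.0092 [y] (5,2)
    t=3.1639 [y] (5,1)
    t=3.4600 [x] (6,1)
    t=4.3186 [y] (6,0) — stop
  → r_1 = 4.3186
beam 2: φ=-45°, α=30°
  cosα=0.8660 sinα=0.5000 | (4,4) | tMaxX 0.8429 tMaxY 0.5200 | tΔX 1.1547 tΔY 2.0000
    t=0.5200 [y] (4,5)
    t=0.8429 [x] (5,5)
    t=1.9976 [x] (6,5)
    t=2.5200 [y] (6,6)
    t=3.1523 [x] (7,6)
    t=4.3070 [x] (8,6) — stop
  → r_2 = 4.3070
beam 3: φ=45°, α=120°
  cosα=-0.5000 sinα=0.8660 | (4,4) | tMaxX 0.5400 tMaxY 0.3002 | tΔX 2.0000 tΔY 1.1547
    t=0.3002 [y] (4,5)
    t=0.5400 [x] (3,5)
    t=1.4549 [y] (3,6)
    t=2.5400 [x] (2,6)
    t=2.6096 [y] (2,7) — stop
  → r_3 = 2.6096
beam 4: φ=135°, α=210°
  cosα=-0.8660 sinα=-0.5000 | (4,4) | tMaxX 0.3118 tMaxY 1.4800 | tΔX 1.1547 tΔY 2.0000
    t=0.3118 [x] (3,4)
    t=1.4665 [x] (2,4)
    t=1.4800 [y] (2,3)
    t=2.6212 [x] (1,3)
    t=3.4800 [y] (1,2)
    t=3.7759 [x] (0,2) — stop
  → r_4 = 3.7759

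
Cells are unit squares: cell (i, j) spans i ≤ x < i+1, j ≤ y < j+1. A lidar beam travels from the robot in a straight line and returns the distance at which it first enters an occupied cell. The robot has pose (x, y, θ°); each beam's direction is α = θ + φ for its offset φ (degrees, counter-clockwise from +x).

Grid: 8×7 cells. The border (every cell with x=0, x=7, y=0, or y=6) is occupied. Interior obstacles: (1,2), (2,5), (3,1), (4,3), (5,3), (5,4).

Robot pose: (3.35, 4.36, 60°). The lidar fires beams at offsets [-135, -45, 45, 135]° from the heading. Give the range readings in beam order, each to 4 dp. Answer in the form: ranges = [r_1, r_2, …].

beam 1: φ=-135°, α=285°
  d=(0.2588,-0.9659)  start (3,4)  tX=2.5114 tY=0.3727  stride 1/|dx|=3.8637 1/|dy|=1.0353
    cross y-line → (3,3), t=0.3727
    cross y-line → (3,2), t=1.4080
    cross y-line → (3,1), t=2.4433 (wall)
  → r_1 = 2.4433
beam 2: φ=-45°, α=15°
  d=(0.9659,0.2588)  start (3,4)  tX=0.6729 tY=2.4728  stride 1/|dx|=1.0353 1/|dy|=3.8637
    cross x-line → (4,4), t=0.6729
    cross x-line → (5,4), t=1.7082 (wall)
  → r_2 = 1.7082
beam 3: φ=45°, α=105°
  d=(-0.2588,0.9659)  start (3,4)  tX=1.3523 tY=0.6626  stride 1/|dx|=3.8637 1/|dy|=1.0353
    cross y-line → (3,5), t=0.6626
    cross x-line → (2,5), t=1.3523 (wall)
  → r_3 = 1.3523
beam 4: φ=135°, α=195°
  d=(-0.9659,-0.2588)  start (3,4)  tX=0.3623 tY=1.3909  stride 1/|dx|=1.0353 1/|dy|=3.8637
    cross x-line → (2,4), t=0.3623
    cross y-line → (2,3), t=1.3909
    cross x-line → (1,3), t=1.3976
    cross x-line → (0,3), t=2.4329 (wall)
  → r_4 = 2.4329

ranges = [2.4433, 1.7082, 1.3523, 2.4329]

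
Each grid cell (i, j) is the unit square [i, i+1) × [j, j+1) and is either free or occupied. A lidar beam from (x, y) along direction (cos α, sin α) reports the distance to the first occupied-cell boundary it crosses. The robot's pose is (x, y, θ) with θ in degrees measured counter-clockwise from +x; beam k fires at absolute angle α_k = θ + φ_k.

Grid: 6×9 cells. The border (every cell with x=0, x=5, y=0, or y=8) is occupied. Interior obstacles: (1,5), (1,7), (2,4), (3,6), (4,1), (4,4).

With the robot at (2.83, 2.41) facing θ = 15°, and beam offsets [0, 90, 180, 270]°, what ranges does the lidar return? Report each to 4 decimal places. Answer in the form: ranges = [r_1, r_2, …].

beam 1: φ=0°, α=15°
  dir = (cos 15°, sin 15°) = (0.9659, 0.2588); from cell (2,2)
  next x-line at t=0.1760, next y-line at t=2.2796; Δt_x=1.0353, Δt_y=3.8637
    x: enter (3,2) at t=0.1760
    x: enter (4,2) at t=1.2113
    x: enter (5,2) at t=2.2465 ← occupied
  → r_1 = 2.2465
beam 2: φ=90°, α=105°
  dir = (cos 105°, sin 105°) = (-0.2588, 0.9659); from cell (2,2)
  next x-line at t=3.2069, next y-line at t=0.6108; Δt_x=3.8637, Δt_y=1.0353
    y: enter (2,3) at t=0.6108
    y: enter (2,4) at t=1.6461 ← occupied
  → r_2 = 1.6461
beam 3: φ=180°, α=195°
  dir = (cos 195°, sin 195°) = (-0.9659, -0.2588); from cell (2,2)
  next x-line at t=0.8593, next y-line at t=1.5841; Δt_x=1.0353, Δt_y=3.8637
    x: enter (1,2) at t=0.8593
    y: enter (1,1) at t=1.5841
    x: enter (0,1) at t=1.8946 ← occupied
  → r_3 = 1.8946
beam 4: φ=270°, α=285°
  dir = (cos 285°, sin 285°) = (0.2588, -0.9659); from cell (2,2)
  next x-line at t=0.6568, next y-line at t=0.4245; Δt_x=3.8637, Δt_y=1.0353
    y: enter (2,1) at t=0.4245
    x: enter (3,1) at t=0.6568
    y: enter (3,0) at t=1.4597 ← occupied
  → r_4 = 1.4597

ranges = [2.2465, 1.6461, 1.8946, 1.4597]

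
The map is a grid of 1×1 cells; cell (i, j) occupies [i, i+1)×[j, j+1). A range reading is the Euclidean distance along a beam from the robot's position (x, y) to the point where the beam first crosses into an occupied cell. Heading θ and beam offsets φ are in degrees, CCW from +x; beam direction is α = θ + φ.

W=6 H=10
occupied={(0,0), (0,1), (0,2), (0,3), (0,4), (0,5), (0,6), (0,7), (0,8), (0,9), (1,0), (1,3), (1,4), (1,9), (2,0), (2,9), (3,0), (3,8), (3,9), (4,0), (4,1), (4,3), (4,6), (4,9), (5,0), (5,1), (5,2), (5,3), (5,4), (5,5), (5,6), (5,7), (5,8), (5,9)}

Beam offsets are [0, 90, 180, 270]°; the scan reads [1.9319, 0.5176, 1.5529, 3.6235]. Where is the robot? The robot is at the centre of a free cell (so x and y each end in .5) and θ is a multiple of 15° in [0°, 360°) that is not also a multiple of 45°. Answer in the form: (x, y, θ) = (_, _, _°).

Candidates: 26 free-cell centres × 16 headings = 416 poses. Raycast each; keep the one whose scan matches to 4 dp.
  (2.5, 7.5, 255°): beam 1 = 2.5882 ≠ 1.9319 ✗
  (2.5, 4.5, 30°): beam 1 = 2.8868 ≠ 1.9319 ✗
  (4.5, 4.5, 120°): beam 1 = 5.1962 ≠ 1.9319 ✗
  (2.5, 5.5, 15°): beam 2 = 3.6235 ≠ 0.5176 ✗
  …
  (1.5, 6.5, 105°): r_1=1.9319, r_2=0.5176, r_3=1.5529, r_4=3.6235 — all match ✓
Only this pose fits every beam.

(x, y, θ) = (1.5, 6.5, 105°)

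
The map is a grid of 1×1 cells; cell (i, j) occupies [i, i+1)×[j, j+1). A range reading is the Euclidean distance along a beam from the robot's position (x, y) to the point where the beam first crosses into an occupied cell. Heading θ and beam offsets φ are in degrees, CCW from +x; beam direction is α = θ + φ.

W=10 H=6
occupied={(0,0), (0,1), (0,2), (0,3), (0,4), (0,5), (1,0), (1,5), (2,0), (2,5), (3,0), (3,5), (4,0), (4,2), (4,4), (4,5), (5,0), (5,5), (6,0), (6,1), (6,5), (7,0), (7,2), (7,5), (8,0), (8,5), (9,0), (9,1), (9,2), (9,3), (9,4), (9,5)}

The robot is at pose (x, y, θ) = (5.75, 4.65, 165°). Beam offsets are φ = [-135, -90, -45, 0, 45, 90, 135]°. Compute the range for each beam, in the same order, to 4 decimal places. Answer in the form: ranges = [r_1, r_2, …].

beam 1: φ=-135°, α=30°
  d=(0.8660,0.5000)  start (5,4)  tX=0.2887 tY=0.7000  stride 1/|dx|=1.1547 1/|dy|=2.0000
    cross x-line → (6,4), t=0.2887
    cross y-line → (6,5), t=0.7000 (wall)
  → r_1 = 0.7000
beam 2: φ=-90°, α=75°
  d=(0.2588,0.9659)  start (5,4)  tX=0.9659 tY=0.3623  stride 1/|dx|=3.8637 1/|dy|=1.0353
    cross y-line → (5,5), t=0.3623 (wall)
  → r_2 = 0.3623
beam 3: φ=-45°, α=120°
  d=(-0.5000,0.8660)  start (5,4)  tX=1.5000 tY=0.4041  stride 1/|dx|=2.0000 1/|dy|=1.1547
    cross y-line → (5,5), t=0.4041 (wall)
  → r_3 = 0.4041
beam 4: φ=0°, α=165°
  d=(-0.9659,0.2588)  start (5,4)  tX=0.7765 tY=1.3523  stride 1/|dx|=1.0353 1/|dy|=3.8637
    cross x-line → (4,4), t=0.7765 (wall)
  → r_4 = 0.7765
beam 5: φ=45°, α=210°
  d=(-0.8660,-0.5000)  start (5,4)  tX=0.8660 tY=1.3000  stride 1/|dx|=1.1547 1/|dy|=2.0000
    cross x-line → (4,4), t=0.8660 (wall)
  → r_5 = 0.8660
beam 6: φ=90°, α=255°
  d=(-0.2588,-0.9659)  start (5,4)  tX=2.8978 tY=0.6729  stride 1/|dx|=3.8637 1/|dy|=1.0353
    cross y-line → (5,3), t=0.6729
    cross y-line → (5,2), t=1.7082
    cross y-line → (5,1), t=2.7435
    cross x-line → (4,1), t=2.8978
    cross y-line → (4,0), t=3.7788 (wall)
  → r_6 = 3.7788
beam 7: φ=135°, α=300°
  d=(0.5000,-0.8660)  start (5,4)  tX=0.5000 tY=0.7506  stride 1/|dx|=2.0000 1/|dy|=1.1547
    cross x-line → (6,4), t=0.5000
    cross y-line → (6,3), t=0.7506
    cross y-line → (6,2), t=1.9053
    cross x-line → (7,2), t=2.5000 (wall)
  → r_7 = 2.5000

ranges = [0.7000, 0.3623, 0.4041, 0.7765, 0.8660, 3.7788, 2.5000]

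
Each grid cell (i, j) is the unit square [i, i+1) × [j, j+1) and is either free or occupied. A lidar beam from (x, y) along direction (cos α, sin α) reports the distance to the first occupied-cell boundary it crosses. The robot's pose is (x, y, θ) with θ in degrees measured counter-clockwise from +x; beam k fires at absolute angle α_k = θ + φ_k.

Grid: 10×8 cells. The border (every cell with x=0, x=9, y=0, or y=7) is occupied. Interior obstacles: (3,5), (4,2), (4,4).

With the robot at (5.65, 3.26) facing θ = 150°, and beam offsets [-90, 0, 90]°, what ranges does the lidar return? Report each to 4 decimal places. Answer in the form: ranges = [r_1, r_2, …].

ranges = [4.3186, 1.4800, 1.3000]

beam 1: φ=-90°, α=60°
  cosα=0.5000 sinα=0.8660 | (5,3) | tMaxX 0.7000 tMaxY 0.8545 | tΔX 2.0000 tΔY 1.1547
    t=0.7000 [x] (6,3)
    t=0.8545 [y] (6,4)
    t=2.0092 [y] (6,5)
    t=2.7000 [x] (7,5)
    t=3.1639 [y] (7,6)
    t=4.3186 [y] (7,7) — stop
  → r_1 = 4.3186
beam 2: φ=0°, α=150°
  cosα=-0.8660 sinα=0.5000 | (5,3) | tMaxX 0.7506 tMaxY 1.4800 | tΔX 1.1547 tΔY 2.0000
    t=0.7506 [x] (4,3)
    t=1.4800 [y] (4,4) — stop
  → r_2 = 1.4800
beam 3: φ=90°, α=240°
  cosα=-0.5000 sinα=-0.8660 | (5,3) | tMaxX 1.3000 tMaxY 0.3002 | tΔX 2.0000 tΔY 1.1547
    t=0.3002 [y] (5,2)
    t=1.3000 [x] (4,2) — stop
  → r_3 = 1.3000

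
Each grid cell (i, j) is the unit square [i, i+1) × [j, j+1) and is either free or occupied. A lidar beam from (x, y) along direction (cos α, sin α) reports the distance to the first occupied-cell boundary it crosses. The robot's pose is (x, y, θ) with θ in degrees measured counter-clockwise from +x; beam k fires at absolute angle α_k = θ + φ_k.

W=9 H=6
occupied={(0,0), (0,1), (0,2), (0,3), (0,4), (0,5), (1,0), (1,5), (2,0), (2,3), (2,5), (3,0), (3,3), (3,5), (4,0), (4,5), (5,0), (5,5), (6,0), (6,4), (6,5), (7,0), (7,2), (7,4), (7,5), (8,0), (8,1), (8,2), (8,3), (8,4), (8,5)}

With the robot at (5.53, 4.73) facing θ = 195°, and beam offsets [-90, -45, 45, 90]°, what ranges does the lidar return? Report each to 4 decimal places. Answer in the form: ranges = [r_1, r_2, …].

beam 1: φ=-90°, α=105°
  dir = (cos 105°, sin 105°) = (-0.2588, 0.9659); from cell (5,4)
  next x-line at t=2.0478, next y-line at t=0.2795; Δt_x=3.8637, Δt_y=1.0353
    y: enter (5,5) at t=0.2795 ← occupied
  → r_1 = 0.2795
beam 2: φ=-45°, α=150°
  dir = (cos 150°, sin 150°) = (-0.8660, 0.5000); from cell (5,4)
  next x-line at t=0.6120, next y-line at t=0.5400; Δt_x=1.1547, Δt_y=2.0000
    y: enter (5,5) at t=0.5400 ← occupied
  → r_2 = 0.5400
beam 3: φ=45°, α=240°
  dir = (cos 240°, sin 240°) = (-0.5000, -0.8660); from cell (5,4)
  next x-line at t=1.0600, next y-line at t=0.8429; Δt_x=2.0000, Δt_y=1.1547
    y: enter (5,3) at t=0.8429
    x: enter (4,3) at t=1.0600
    y: enter (4,2) at t=1.9976
    x: enter (3,2) at t=3.0600
    y: enter (3,1) at t=3.1523
    y: enter (3,0) at t=4.3070 ← occupied
  → r_3 = 4.3070
beam 4: φ=90°, α=285°
  dir = (cos 285°, sin 285°) = (0.2588, -0.9659); from cell (5,4)
  next x-line at t=1.8159, next y-line at t=0.7558; Δt_x=3.8637, Δt_y=1.0353
    y: enter (5,3) at t=0.7558
    y: enter (5,2) at t=1.7910
    x: enter (6,2) at t=1.8159
    y: enter (6,1) at t=2.8263
    y: enter (6,0) at t=3.8616 ← occupied
  → r_4 = 3.8616

ranges = [0.2795, 0.5400, 4.3070, 3.8616]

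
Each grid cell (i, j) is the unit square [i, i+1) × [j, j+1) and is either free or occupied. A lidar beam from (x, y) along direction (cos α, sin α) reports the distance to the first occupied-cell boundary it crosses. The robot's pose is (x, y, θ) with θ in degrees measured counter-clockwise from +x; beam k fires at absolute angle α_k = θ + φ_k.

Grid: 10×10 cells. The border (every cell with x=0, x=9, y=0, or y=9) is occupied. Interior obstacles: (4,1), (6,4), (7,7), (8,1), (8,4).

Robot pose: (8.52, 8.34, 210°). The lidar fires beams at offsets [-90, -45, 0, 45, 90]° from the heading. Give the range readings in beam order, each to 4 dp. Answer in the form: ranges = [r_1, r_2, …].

ranges = [0.7621, 2.5500, 0.6800, 7.5989, 0.9600]

beam 1: φ=-90°, α=120°
  cosα=-0.5000 sinα=0.8660 | (8,8) | tMaxX 1.0400 tMaxY 0.7621 | tΔX 2.0000 tΔY 1.1547
    t=0.7621 [y] (8,9) — stop
  → r_1 = 0.7621
beam 2: φ=-45°, α=165°
  cosα=-0.9659 sinα=0.2588 | (8,8) | tMaxX 0.5383 tMaxY 2.5500 | tΔX 1.0353 tΔY 3.8637
    t=0.5383 [x] (7,8)
    t=1.5736 [x] (6,8)
    t=2.5500 [y] (6,9) — stop
  → r_2 = 2.5500
beam 3: φ=0°, α=210°
  cosα=-0.8660 sinα=-0.5000 | (8,8) | tMaxX 0.6004 tMaxY 0.6800 | tΔX 1.1547 tΔY 2.0000
    t=0.6004 [x] (7,8)
    t=0.6800 [y] (7,7) — stop
  → r_3 = 0.6800
beam 4: φ=45°, α=255°
  cosα=-0.2588 sinα=-0.9659 | (8,8) | tMaxX 2.0091 tMaxY 0.3520 | tΔX 3.8637 tΔY 1.0353
    t=0.3520 [y] (8,7)
    t=1.3873 [y] (8,6)
    t=2.0091 [x] (7,6)
    t=2.4225 [y] (7,5)
    t=3.4578 [y] (7,4)
    t=4.4931 [y] (7,3)
    t=5.5284 [y] (7,2)
    t=5.8728 [x] (6,2)
    t=6.5637 [y] (6,1)
    t=7.5989 [y] (6,0) — stop
  → r_4 = 7.5989
beam 5: φ=90°, α=300°
  cosα=0.5000 sinα=-0.8660 | (8,8) | tMaxX 0.9600 tMaxY 0.3926 | tΔX 2.0000 tΔY 1.1547
    t=0.3926 [y] (8,7)
    t=0.9600 [x] (9,7) — stop
  → r_5 = 0.9600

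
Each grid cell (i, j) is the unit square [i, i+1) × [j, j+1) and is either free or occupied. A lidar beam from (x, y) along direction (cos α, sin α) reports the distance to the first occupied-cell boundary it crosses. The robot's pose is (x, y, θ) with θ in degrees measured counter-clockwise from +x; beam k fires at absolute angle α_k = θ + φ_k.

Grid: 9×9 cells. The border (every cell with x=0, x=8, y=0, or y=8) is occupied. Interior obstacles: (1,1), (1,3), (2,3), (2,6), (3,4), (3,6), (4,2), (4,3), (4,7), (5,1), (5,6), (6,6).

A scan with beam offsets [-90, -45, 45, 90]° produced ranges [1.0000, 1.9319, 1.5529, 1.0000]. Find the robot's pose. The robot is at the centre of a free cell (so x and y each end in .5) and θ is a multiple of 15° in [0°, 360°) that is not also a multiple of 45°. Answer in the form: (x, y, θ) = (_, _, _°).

Candidates: 37 free-cell centres × 16 headings = 592 poses. Raycast each; keep the one whose scan matches to 4 dp.
  (2.5, 1.5, 240°): beam 1 = 0.5774 ≠ 1.0000 ✗
  (5.5, 5.5, 105°): beam 1 = 2.5882 ≠ 1.0000 ✗
  (4.5, 6.5, 120°): beam 1 = 0.5774 ≠ 1.0000 ✗
  (7.5, 7.5, 165°): beam 1 = 0.5176 ≠ 1.0000 ✗
  (3.5, 1.5, 105°): beam 1 = 1.5529 ≠ 1.0000 ✗
  …
  (3.5, 1.5, 120°): r_1=1.0000, r_2=1.9319, r_3=1.5529, r_4=1.0000 — all match ✓
Only this pose fits every beam.

(x, y, θ) = (3.5, 1.5, 120°)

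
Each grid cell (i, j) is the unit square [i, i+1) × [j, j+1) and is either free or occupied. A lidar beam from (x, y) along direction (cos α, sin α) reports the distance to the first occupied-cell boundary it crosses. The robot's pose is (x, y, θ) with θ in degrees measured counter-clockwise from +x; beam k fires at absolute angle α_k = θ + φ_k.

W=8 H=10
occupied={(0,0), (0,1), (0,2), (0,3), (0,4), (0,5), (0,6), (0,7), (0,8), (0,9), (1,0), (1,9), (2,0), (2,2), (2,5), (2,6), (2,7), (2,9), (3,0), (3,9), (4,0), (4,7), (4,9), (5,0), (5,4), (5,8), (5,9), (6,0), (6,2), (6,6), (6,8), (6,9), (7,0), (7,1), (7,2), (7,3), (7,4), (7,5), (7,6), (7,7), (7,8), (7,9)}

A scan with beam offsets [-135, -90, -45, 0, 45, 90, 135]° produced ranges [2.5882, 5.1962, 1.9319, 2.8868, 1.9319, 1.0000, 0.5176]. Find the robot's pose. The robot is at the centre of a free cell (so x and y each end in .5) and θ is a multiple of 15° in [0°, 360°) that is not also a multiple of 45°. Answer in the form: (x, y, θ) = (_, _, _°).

(x, y, θ) = (3.5, 5.5, 30°)

Candidates: 38 free-cell centres × 16 headings = 608 poses. Raycast each; keep the one whose scan matches to 4 dp.
  (3.5, 3.5, 75°): beam 1 = 2.8868 ≠ 2.5882 ✗
  (4.5, 6.5, 120°): beam 1 = 1.5529 ≠ 2.5882 ✗
  (3.5, 1.5, 105°): beam 1 = 1.0000 ≠ 2.5882 ✗
  …
  (3.5, 5.5, 30°): r_1=2.5882, r_2=5.1962, r_3=1.9319, r_4=2.8868, r_5=1.9319, r_6=1.0000, r_7=0.5176 — all match ✓
Unique over the lattice → pose = (3.5, 5.5, 30°).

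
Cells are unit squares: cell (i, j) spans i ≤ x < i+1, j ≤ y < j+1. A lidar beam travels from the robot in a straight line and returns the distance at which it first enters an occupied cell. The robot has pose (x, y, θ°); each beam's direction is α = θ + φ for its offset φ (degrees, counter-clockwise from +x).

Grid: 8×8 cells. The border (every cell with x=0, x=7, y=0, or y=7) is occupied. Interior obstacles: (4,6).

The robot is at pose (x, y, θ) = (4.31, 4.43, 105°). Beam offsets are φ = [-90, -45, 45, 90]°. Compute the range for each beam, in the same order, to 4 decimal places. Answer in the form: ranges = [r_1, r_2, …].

ranges = [2.7849, 2.9676, 3.8221, 3.4268]

beam 1: φ=-90°, α=15°
  d=(0.9659,0.2588)  start (4,4)  tX=0.7143 tY=2.2023  stride 1/|dx|=1.0353 1/|dy|=3.8637
    cross x-line → (5,4), t=0.7143
    cross x-line → (6,4), t=1.7496
    cross y-line → (6,5), t=2.2023
    cross x-line → (7,5), t=2.7849 (wall)
  → r_1 = 2.7849
beam 2: φ=-45°, α=60°
  d=(0.5000,0.8660)  start (4,4)  tX=1.3800 tY=0.6582  stride 1/|dx|=2.0000 1/|dy|=1.1547
    cross y-line → (4,5), t=0.6582
    cross x-line → (5,5), t=1.3800
    cross y-line → (5,6), t=1.8129
    cross y-line → (5,7), t=2.9676 (wall)
  → r_2 = 2.9676
beam 3: φ=45°, α=150°
  d=(-0.8660,0.5000)  start (4,4)  tX=0.3580 tY=1.1400  stride 1/|dx|=1.1547 1/|dy|=2.0000
    cross x-line → (3,4), t=0.3580
    cross y-line → (3,5), t=1.1400
    cross x-line → (2,5), t=1.5127
    cross x-line → (1,5), t=2.6674
    cross y-line → (1,6), t=3.1400
    cross x-line → (0,6), t=3.8221 (wall)
  → r_3 = 3.8221
beam 4: φ=90°, α=195°
  d=(-0.9659,-0.2588)  start (4,4)  tX=0.3209 tY=1.6614  stride 1/|dx|=1.0353 1/|dy|=3.8637
    cross x-line → (3,4), t=0.3209
    cross x-line → (2,4), t=1.3562
    cross y-line → (2,3), t=1.6614
    cross x-line → (1,3), t=2.3915
    cross x-line → (0,3), t=3.4268 (wall)
  → r_4 = 3.4268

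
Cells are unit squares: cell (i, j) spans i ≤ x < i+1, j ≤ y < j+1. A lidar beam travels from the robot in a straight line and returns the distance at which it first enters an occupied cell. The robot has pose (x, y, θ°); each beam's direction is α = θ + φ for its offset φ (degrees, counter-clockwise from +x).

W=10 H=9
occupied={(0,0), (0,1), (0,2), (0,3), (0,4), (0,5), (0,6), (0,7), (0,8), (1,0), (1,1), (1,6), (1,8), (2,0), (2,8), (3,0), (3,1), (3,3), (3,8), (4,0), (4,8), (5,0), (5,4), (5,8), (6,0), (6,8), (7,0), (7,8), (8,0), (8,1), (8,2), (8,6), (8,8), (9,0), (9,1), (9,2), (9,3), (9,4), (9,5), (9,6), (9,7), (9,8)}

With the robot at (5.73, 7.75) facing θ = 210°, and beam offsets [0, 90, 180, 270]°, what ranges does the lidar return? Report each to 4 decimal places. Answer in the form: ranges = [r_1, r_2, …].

beam 1: φ=0°, α=210°
  dir = (cos 210°, sin 210°) = (-0.8660, -0.5000); from cell (5,7)
  next x-line at t=0.8429, next y-line at t=1.5000; Δt_x=1.1547, Δt_y=2.0000
    x: enter (4,7) at t=0.8429
    y: enter (4,6) at t=1.5000
    x: enter (3,6) at t=1.9976
    x: enter (2,6) at t=3.1523
    y: enter (2,5) at t=3.5000
    x: enter (1,5) at t=4.3070
    x: enter (0,5) at t=5.4617 ← occupied
  → r_1 = 5.4617
beam 2: φ=90°, α=300°
  dir = (cos 300°, sin 300°) = (0.5000, -0.8660); from cell (5,7)
  next x-line at t=0.5400, next y-line at t=0.8660; Δt_x=2.0000, Δt_y=1.1547
    x: enter (6,7) at t=0.5400
    y: enter (6,6) at t=0.8660
    y: enter (6,5) at t=2.0207
    x: enter (7,5) at t=2.5400
    y: enter (7,4) at t=3.1754
    y: enter (7,3) at t=4.3301
    x: enter (8,3) at t=4.5400
    y: enter (8,2) at t=5.4848 ← occupied
  → r_2 = 5.4848
beam 3: φ=180°, α=30°
  dir = (cos 30°, sin 30°) = (0.8660, 0.5000); from cell (5,7)
  next x-line at t=0.3118, next y-line at t=0.5000; Δt_x=1.1547, Δt_y=2.0000
    x: enter (6,7) at t=0.3118
    y: enter (6,8) at t=0.5000 ← occupied
  → r_3 = 0.5000
beam 4: φ=270°, α=120°
  dir = (cos 120°, sin 120°) = (-0.5000, 0.8660); from cell (5,7)
  next x-line at t=1.4600, next y-line at t=0.2887; Δt_x=2.0000, Δt_y=1.1547
    y: enter (5,8) at t=0.2887 ← occupied
  → r_4 = 0.2887

ranges = [5.4617, 5.4848, 0.5000, 0.2887]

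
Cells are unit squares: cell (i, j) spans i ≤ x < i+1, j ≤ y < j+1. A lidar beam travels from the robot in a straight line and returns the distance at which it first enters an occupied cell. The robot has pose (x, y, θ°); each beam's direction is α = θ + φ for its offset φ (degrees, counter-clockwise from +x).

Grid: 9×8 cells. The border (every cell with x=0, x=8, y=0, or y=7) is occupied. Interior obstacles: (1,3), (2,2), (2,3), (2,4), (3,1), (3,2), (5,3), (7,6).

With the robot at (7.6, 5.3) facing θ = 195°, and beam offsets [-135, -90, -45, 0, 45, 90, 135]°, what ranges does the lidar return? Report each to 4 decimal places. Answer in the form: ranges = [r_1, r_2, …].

beam 1: φ=-135°, α=60°
  direction (0.5000, 0.8660); cell (7,5); t to first gridline: x 0.8000, y 0.8083 (then +2.0000 / +1.1547)
    (8,5) via x @ 0.8000  # hit
  → r_1 = 0.8000
beam 2: φ=-90°, α=105°
  direction (-0.2588, 0.9659); cell (7,5); t to first gridline: x 2.3182, y 0.7247 (then +3.8637 / +1.0353)
    (7,6) via y @ 0.7247  # hit
  → r_2 = 0.7247
beam 3: φ=-45°, α=150°
  direction (-0.8660, 0.5000); cell (7,5); t to first gridline: x 0.6928, y 1.4000 (then +1.1547 / +2.0000)
    (6,5) via x @ 0.6928
    (6,6) via y @ 1.4000
    (5,6) via x @ 1.8475
    (4,6) via x @ 3.0022
    (4,7) via y @ 3.4000  # hit
  → r_3 = 3.4000
beam 4: φ=0°, α=195°
  direction (-0.9659, -0.2588); cell (7,5); t to first gridline: x 0.6212, y 1.1591 (then +1.0353 / +3.8637)
    (6,5) via x @ 0.6212
    (6,4) via y @ 1.1591
    (5,4) via x @ 1.6564
    (4,4) via x @ 2.6917
    (3,4) via x @ 3.7270
    (2,4) via x @ 4.7623  # hit
  → r_4 = 4.7623
beam 5: φ=45°, α=240°
  direction (-0.5000, -0.8660); cell (7,5); t to first gridline: x 1.2000, y 0.3464 (then +2.0000 / +1.1547)
    (7,4) via y @ 0.3464
    (6,4) via x @ 1.2000
    (6,3) via y @ 1.5011
    (6,2) via y @ 2.6558
    (5,2) via x @ 3.2000
    (5,1) via y @ 3.8105
    (5,0) via y @ 4.9652  # hit
  → r_5 = 4.9652
beam 6: φ=90°, α=285°
  direction (0.2588, -0.9659); cell (7,5); t to first gridline: x 1.5455, y 0.3106 (then +3.8637 / +1.0353)
    (7,4) via y @ 0.3106
    (7,3) via y @ 1.3459
    (8,3) via x @ 1.5455  # hit
  → r_6 = 1.5455
beam 7: φ=135°, α=330°
  direction (0.8660, -0.5000); cell (7,5); t to first gridline: x 0.4619, y 0.6000 (then +1.1547 / +2.0000)
    (8,5) via x @ 0.4619  # hit
  → r_7 = 0.4619

ranges = [0.8000, 0.7247, 3.4000, 4.7623, 4.9652, 1.5455, 0.4619]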